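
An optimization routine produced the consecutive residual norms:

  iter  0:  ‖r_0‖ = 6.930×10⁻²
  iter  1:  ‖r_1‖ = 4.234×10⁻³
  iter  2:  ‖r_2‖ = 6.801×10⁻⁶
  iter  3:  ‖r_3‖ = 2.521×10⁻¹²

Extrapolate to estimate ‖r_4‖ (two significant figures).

First estimate the order: p ≈ ln(‖r_3‖/‖r_2‖) / ln(‖r_2‖/‖r_1‖) = ln(2.521×10⁻¹²/6.801×10⁻⁶)/ln(6.801×10⁻⁶/4.234×10⁻³) = ln(3.70681e-07)/ln(0.00160628) ≈ 2.3016.
Then ‖r_4‖ ≈ ‖r_3‖·(‖r_3‖/‖r_2‖)^p = 2.521×10⁻¹²·(3.70681e-07)^2.3016 = 2.521×10⁻¹²·1.57911e-15 ≈ 3.981e-27.

4.0e-27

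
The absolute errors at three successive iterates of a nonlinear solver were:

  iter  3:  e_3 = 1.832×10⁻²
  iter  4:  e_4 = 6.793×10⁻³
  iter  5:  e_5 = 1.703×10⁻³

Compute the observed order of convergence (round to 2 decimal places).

1.39

p ≈ ln(e_5/e_4) / ln(e_4/e_3)
  = ln(1.703×10⁻³/6.793×10⁻³) / ln(6.793×10⁻³/1.832×10⁻²)
  = ln(0.250699) / ln(0.370797)
  = -1.38350 / -0.99210 ≈ 1.39452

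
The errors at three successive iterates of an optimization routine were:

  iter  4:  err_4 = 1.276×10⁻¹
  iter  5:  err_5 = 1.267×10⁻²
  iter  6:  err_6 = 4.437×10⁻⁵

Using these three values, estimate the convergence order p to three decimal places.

2.448

p ≈ ln(err_6/err_5) / ln(err_5/err_4)
  = ln(4.437×10⁻⁵/1.267×10⁻²) / ln(1.267×10⁻²/1.276×10⁻¹)
  = ln(0.00350197) / ln(0.0992947)
  = -5.654430 / -2.309663 ≈ 2.448162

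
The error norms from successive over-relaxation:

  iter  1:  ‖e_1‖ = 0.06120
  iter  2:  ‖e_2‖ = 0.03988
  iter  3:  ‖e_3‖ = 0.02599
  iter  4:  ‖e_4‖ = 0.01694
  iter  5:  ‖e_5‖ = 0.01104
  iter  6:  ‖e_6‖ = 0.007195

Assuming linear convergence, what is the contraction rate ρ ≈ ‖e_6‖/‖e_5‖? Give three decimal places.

ρ ≈ ‖e_6‖/‖e_5‖ = 0.007195/0.01104 = 0.65172

0.652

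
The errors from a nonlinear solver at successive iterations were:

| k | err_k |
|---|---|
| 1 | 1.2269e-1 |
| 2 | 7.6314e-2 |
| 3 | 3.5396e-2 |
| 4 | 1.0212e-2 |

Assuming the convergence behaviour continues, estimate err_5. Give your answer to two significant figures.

1.4e-3

First estimate the order: p ≈ ln(err_4/err_3) / ln(err_3/err_2) = ln(1.0212e-2/3.5396e-2)/ln(3.5396e-2/7.6314e-2) = ln(0.288507)/ln(0.463821) ≈ 1.6180.
Then err_5 ≈ err_4·(err_4/err_3)^p = 1.0212e-2·(0.288507)^1.6180 = 1.0212e-2·0.133824 ≈ 0.001367.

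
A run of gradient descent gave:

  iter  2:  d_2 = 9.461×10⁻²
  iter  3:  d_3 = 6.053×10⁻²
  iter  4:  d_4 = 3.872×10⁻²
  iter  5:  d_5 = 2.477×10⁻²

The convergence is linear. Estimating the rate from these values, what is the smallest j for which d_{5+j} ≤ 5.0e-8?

Rate ρ ≈ d_5/d_4 = 2.477×10⁻²/3.872×10⁻² = 0.6397.
After j more steps, d_{5+j} ≈ 2.477×10⁻²·ρ^j; need ρ^j ≤ 5.0e-8/2.477×10⁻² = 2.01857e-06.
j ≥ ln(2.01857e-06)/ln(0.6397) = -13.1131/-0.44676 = 29.352.
So 30 more iterations are needed.

30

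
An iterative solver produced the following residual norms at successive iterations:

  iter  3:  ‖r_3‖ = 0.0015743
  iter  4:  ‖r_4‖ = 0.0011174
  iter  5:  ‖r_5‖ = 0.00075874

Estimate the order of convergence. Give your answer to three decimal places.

1.129

p ≈ ln(‖r_5‖/‖r_4‖) / ln(‖r_4‖/‖r_3‖)
  = ln(0.00075874/0.0011174) / ln(0.0011174/0.0015743)
  = ln(0.679023) / ln(0.709776)
  = -0.387100 / -0.342806 ≈ 1.129210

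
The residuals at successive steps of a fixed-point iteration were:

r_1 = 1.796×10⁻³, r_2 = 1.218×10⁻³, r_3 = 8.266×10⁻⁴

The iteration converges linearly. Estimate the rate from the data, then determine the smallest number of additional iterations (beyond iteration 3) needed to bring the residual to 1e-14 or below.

Rate ρ ≈ r_3/r_2 = 8.266×10⁻⁴/1.218×10⁻³ = 0.6787.
After j more steps, r_{3+j} ≈ 8.266×10⁻⁴·ρ^j; need ρ^j ≤ 1e-14/8.266×10⁻⁴ = 1.20977e-11.
j ≥ ln(1.20977e-11)/ln(0.6787) = -25.1380/-0.38758 = 64.859.
So 65 more iterations are needed.

65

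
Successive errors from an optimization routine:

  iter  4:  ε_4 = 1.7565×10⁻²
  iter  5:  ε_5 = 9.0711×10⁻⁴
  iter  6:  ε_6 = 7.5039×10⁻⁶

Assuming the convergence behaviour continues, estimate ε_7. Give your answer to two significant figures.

3.2e-9

First estimate the order: p ≈ ln(ε_6/ε_5) / ln(ε_5/ε_4) = ln(7.5039×10⁻⁶/9.0711×10⁻⁴)/ln(9.0711×10⁻⁴/1.7565×10⁻²) = ln(0.00827232)/ln(0.051643) ≈ 1.6180.
Then ε_7 ≈ ε_6·(ε_6/ε_5)^p = 7.5039×10⁻⁶·(0.00827232)^1.6180 = 7.5039×10⁻⁶·0.000427288 ≈ 3.206e-09.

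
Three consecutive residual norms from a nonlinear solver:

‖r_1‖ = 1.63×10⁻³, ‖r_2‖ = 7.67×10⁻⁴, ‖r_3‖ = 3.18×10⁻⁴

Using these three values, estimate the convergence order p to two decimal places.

p ≈ ln(‖r_3‖/‖r_2‖) / ln(‖r_2‖/‖r_1‖)
  = ln(3.18×10⁻⁴/7.67×10⁻⁴) / ln(7.67×10⁻⁴/1.63×10⁻³)
  = ln(0.414602) / ln(0.470552)
  = -0.88044 / -0.75385 ≈ 1.16792

1.17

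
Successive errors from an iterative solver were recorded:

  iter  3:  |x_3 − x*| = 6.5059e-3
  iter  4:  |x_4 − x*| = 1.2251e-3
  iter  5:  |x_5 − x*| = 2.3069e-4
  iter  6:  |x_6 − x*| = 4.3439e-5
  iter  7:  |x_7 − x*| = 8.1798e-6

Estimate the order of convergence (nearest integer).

1

Consecutive ratios: |x_7 − x*|/|x_6 − x*| = 8.1798e-6/4.3439e-5 = 0.188305, |x_6 − x*|/|x_5 − x*| = 4.3439e-5/2.3069e-4 = 0.1883.
p ≈ ln(0.188305)/ln(0.1883) = -1.6697/-1.6697 ≈ 1.00.
So the convergence is linear (order 1).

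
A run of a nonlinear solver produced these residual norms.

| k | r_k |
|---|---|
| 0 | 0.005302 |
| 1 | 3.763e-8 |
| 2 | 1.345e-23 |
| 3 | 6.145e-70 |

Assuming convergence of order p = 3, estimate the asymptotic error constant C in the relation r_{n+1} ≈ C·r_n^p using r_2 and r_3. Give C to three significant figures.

0.253

C ≈ r_3 / r_2^3
  = 6.145e-70 / (1.345e-23)^3
  = 6.145e-70 / 2.43314e-69 ≈ 0.25255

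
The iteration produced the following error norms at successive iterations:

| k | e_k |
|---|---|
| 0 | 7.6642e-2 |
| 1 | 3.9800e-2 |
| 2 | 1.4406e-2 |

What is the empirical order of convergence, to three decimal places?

p ≈ ln(e_2/e_1) / ln(e_1/e_0)
  = ln(1.4406e-2/3.9800e-2) / ln(3.9800e-2/7.6642e-2)
  = ln(0.36196) / ln(0.519298)
  = -1.016222 / -0.655277 ≈ 1.550828

1.551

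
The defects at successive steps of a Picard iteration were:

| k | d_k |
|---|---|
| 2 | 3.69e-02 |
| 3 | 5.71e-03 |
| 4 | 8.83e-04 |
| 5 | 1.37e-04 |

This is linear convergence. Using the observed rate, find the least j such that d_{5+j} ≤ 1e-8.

Rate ρ ≈ d_5/d_4 = 1.37e-04/8.83e-04 = 0.1552.
After j more steps, d_{5+j} ≈ 1.37e-04·ρ^j; need ρ^j ≤ 1e-8/1.37e-04 = 7.29927e-05.
j ≥ ln(7.29927e-05)/ln(0.1552) = -9.5252/-1.86304 = 5.113.
So 6 more iterations are needed.

6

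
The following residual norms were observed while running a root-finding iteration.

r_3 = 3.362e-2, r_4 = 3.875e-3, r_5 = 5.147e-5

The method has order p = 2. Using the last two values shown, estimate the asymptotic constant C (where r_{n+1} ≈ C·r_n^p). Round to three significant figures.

3.43

C ≈ r_5 / r_4^2
  = 5.147e-5 / (3.875e-3)^2
  = 5.147e-5 / 1.50156e-05 ≈ 3.4278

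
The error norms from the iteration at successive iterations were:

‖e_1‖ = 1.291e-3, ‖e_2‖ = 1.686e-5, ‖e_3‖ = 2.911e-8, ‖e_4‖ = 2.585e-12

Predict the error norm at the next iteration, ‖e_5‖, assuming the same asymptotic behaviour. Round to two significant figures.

3.0e-18

First estimate the order: p ≈ ln(‖e_4‖/‖e_3‖) / ln(‖e_3‖/‖e_2‖) = ln(2.585e-12/2.911e-8)/ln(2.911e-8/1.686e-5) = ln(8.88011e-05)/ln(0.00172657) ≈ 1.4665.
Then ‖e_5‖ ≈ ‖e_4‖·(‖e_4‖/‖e_3‖)^p = 2.585e-12·(8.88011e-05)^1.4665 = 2.585e-12·1.14381e-06 ≈ 2.957e-18.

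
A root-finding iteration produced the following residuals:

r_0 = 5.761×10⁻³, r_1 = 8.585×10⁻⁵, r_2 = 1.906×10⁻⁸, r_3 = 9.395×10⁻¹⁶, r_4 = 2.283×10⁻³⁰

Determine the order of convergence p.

Consecutive ratios: r_4/r_3 = 2.283×10⁻³⁰/9.395×10⁻¹⁶ = 2.43002e-15, r_3/r_2 = 9.395×10⁻¹⁶/1.906×10⁻⁸ = 4.92917e-08.
p ≈ ln(2.43002e-15)/ln(4.92917e-08) = -33.6509/-16.8255 ≈ 2.00.
So the convergence is quadratic (order 2).

2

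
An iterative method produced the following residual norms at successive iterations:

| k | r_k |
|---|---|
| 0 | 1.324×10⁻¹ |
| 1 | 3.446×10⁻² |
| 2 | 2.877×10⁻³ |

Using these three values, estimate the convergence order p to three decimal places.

p ≈ ln(r_2/r_1) / ln(r_1/r_0)
  = ln(2.877×10⁻³/3.446×10⁻²) / ln(3.446×10⁻²/1.324×10⁻¹)
  = ln(0.0834881) / ln(0.260272)
  = -2.483051 / -1.346028 ≈ 1.844725

1.845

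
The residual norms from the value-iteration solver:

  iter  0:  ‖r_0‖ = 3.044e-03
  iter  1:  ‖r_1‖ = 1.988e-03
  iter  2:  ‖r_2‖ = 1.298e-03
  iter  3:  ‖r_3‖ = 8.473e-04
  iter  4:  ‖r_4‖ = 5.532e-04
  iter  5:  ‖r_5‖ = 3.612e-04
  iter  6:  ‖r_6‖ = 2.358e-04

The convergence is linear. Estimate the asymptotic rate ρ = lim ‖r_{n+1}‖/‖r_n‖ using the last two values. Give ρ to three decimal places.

ρ ≈ ‖r_6‖/‖r_5‖ = 2.358e-04/3.612e-04 = 0.65282

0.653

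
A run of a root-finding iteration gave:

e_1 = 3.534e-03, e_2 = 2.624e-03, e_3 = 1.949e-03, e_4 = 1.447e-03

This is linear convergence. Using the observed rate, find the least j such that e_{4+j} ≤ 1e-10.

56

Rate ρ ≈ e_4/e_3 = 1.447e-03/1.949e-03 = 0.7424.
After j more steps, e_{4+j} ≈ 1.447e-03·ρ^j; need ρ^j ≤ 1e-10/1.447e-03 = 6.91085e-08.
j ≥ ln(6.91085e-08)/ln(0.7424) = -16.4876/-0.29787 = 55.352.
So 56 more iterations are needed.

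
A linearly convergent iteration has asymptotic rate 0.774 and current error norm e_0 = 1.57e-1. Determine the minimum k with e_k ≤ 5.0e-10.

After k steps, e_k ≈ 1.57e-1·0.774^k.
Need 0.774^k ≤ 5.0e-10/1.57e-1 = 3.18471e-09.
k ≥ ln(3.18471e-09)/ln(0.774) = -19.5649/-0.25618 = 76.372.
Smallest integer k = 77.

77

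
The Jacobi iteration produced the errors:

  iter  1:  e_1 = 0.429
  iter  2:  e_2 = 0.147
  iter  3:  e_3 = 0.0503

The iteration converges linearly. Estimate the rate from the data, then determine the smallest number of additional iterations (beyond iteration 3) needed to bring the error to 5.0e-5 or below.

7

Rate ρ ≈ e_3/e_2 = 0.0503/0.147 = 0.3422.
After j more steps, e_{3+j} ≈ 0.0503·ρ^j; need ρ^j ≤ 5.0e-5/0.0503 = 0.000994036.
j ≥ ln(0.000994036)/ln(0.3422) = -6.9137/-1.07236 = 6.447.
So 7 more iterations are needed.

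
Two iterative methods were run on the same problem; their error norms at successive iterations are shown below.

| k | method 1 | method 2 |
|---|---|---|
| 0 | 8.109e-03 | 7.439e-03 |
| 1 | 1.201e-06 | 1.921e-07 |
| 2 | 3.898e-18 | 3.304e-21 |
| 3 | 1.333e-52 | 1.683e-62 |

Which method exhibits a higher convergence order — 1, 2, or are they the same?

same

Method 1: p ≈ ln(1.333e-52/3.898e-18)/ln(3.898e-18/1.201e-06) ≈ 3.00.
Method 2: p ≈ ln(1.683e-62/3.304e-21)/ln(3.304e-21/1.921e-07) ≈ 3.00.
Both orders ≈ 3.0 — effectively the same.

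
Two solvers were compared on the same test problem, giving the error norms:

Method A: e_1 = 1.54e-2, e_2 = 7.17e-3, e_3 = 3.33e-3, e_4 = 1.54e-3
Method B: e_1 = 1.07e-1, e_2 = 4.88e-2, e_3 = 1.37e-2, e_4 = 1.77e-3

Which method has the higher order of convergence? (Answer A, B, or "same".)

Method A: p ≈ ln(1.54e-3/3.33e-3)/ln(3.33e-3/7.17e-3) ≈ 1.01.
Method B: p ≈ ln(1.77e-3/1.37e-2)/ln(1.37e-2/4.88e-2) ≈ 1.61.
Method B has the higher order (≈1.6 vs ≈1.0).

B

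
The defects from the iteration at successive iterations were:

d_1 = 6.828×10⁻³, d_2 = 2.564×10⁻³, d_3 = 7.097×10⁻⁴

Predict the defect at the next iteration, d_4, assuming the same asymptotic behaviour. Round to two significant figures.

1.3e-4

First estimate the order: p ≈ ln(d_3/d_2) / ln(d_2/d_1) = ln(7.097×10⁻⁴/2.564×10⁻³)/ln(2.564×10⁻³/6.828×10⁻³) = ln(0.276794)/ln(0.375513) ≈ 1.3114.
Then d_4 ≈ d_3·(d_3/d_2)^p = 7.097×10⁻⁴·(0.276794)^1.3114 = 7.097×10⁻⁴·0.185543 ≈ 0.0001317.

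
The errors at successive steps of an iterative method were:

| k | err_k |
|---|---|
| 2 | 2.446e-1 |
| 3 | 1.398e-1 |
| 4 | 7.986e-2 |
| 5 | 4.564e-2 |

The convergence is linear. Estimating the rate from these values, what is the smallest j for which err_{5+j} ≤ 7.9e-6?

Rate ρ ≈ err_5/err_4 = 4.564e-2/7.986e-2 = 0.5715.
After j more steps, err_{5+j} ≈ 4.564e-2·ρ^j; need ρ^j ≤ 7.9e-6/4.564e-2 = 0.000173094.
j ≥ ln(0.000173094)/ln(0.5715) = -8.6617/-0.55949 = 15.481.
So 16 more iterations are needed.

16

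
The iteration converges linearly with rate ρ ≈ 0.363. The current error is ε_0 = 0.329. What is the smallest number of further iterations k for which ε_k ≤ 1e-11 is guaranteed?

24

After k steps, ε_k ≈ 0.329·0.363^k.
Need 0.363^k ≤ 1e-11/0.329 = 3.03951e-11.
k ≥ ln(3.03951e-11)/ln(0.363) = -24.2167/-1.01335 = 23.898.
Smallest integer k = 24.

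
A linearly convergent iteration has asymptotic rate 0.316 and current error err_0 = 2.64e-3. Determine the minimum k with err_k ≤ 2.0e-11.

After k steps, err_k ≈ 2.64e-3·0.316^k.
Need 0.316^k ≤ 2.0e-11/2.64e-3 = 7.57576e-09.
k ≥ ln(7.57576e-09)/ln(0.316) = -18.6983/-1.15201 = 16.231.
Smallest integer k = 17.

17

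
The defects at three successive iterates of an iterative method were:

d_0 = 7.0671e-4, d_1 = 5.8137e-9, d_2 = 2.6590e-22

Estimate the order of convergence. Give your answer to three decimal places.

p ≈ ln(d_2/d_1) / ln(d_1/d_0)
  = ln(2.6590e-22/5.8137e-9) / ln(5.8137e-9/7.0671e-4)
  = ln(4.57368e-14) / ln(8.22643e-06)
  = -30.715873 / -11.708158 ≈ 2.623459

2.623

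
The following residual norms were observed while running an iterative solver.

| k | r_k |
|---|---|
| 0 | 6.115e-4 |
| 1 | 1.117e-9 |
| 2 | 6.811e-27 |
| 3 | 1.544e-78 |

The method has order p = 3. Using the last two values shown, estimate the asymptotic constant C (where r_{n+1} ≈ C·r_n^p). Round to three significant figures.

4.89

C ≈ r_3 / r_2^3
  = 1.544e-78 / (6.811e-27)^3
  = 1.544e-78 / 3.1596e-79 ≈ 4.8867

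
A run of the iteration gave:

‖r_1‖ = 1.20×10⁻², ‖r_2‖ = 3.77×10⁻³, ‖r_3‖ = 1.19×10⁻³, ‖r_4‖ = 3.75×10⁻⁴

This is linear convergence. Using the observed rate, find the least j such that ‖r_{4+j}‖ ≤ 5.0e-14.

Rate ρ ≈ ‖r_4‖/‖r_3‖ = 3.75×10⁻⁴/1.19×10⁻³ = 0.3151.
After j more steps, ‖r_{4+j}‖ ≈ 3.75×10⁻⁴·ρ^j; need ρ^j ≤ 5.0e-14/3.75×10⁻⁴ = 1.33333e-10.
j ≥ ln(1.33333e-10)/ln(0.3151) = -22.7382/-1.15487 = 19.689.
So 20 more iterations are needed.

20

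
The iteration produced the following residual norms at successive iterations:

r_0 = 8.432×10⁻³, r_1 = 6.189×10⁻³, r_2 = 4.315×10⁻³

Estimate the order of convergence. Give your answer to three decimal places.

p ≈ ln(r_2/r_1) / ln(r_1/r_0)
  = ln(4.315×10⁻³/6.189×10⁻³) / ln(6.189×10⁻³/8.432×10⁻³)
  = ln(0.697205) / ln(0.73399)
  = -0.360676 / -0.309260 ≈ 1.166255

1.166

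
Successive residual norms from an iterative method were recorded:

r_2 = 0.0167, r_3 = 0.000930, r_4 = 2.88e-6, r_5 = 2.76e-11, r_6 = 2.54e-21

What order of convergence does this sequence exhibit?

Consecutive ratios: r_6/r_5 = 2.54e-21/2.76e-11 = 9.2029e-11, r_5/r_4 = 2.76e-11/2.88e-6 = 9.58333e-06.
p ≈ ln(9.2029e-11)/ln(9.58333e-06) = -23.1089/-11.5555 ≈ 2.00.
So the convergence is quadratic (order 2).

2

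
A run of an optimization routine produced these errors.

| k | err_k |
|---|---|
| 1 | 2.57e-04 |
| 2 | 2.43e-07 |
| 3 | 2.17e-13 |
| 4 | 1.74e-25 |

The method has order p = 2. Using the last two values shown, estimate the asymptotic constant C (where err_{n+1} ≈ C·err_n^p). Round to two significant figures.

C ≈ err_4 / err_3^2
  = 1.74e-25 / (2.17e-13)^2
  = 1.74e-25 / 4.7089e-26 ≈ 3.6951

3.7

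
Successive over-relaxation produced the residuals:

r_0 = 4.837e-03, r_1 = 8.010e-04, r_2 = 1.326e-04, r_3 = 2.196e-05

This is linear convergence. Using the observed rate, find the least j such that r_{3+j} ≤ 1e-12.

10

Rate ρ ≈ r_3/r_2 = 2.196e-05/1.326e-04 = 0.1656.
After j more steps, r_{3+j} ≈ 2.196e-05·ρ^j; need ρ^j ≤ 1e-12/2.196e-05 = 4.55373e-08.
j ≥ ln(4.55373e-08)/ln(0.1656) = -16.9047/-1.79818 = 9.401.
So 10 more iterations are needed.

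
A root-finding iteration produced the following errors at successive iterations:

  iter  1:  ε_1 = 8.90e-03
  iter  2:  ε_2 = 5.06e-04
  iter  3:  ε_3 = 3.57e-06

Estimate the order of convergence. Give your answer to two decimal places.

1.73

p ≈ ln(ε_3/ε_2) / ln(ε_2/ε_1)
  = ln(3.57e-06/5.06e-04) / ln(5.06e-04/8.90e-03)
  = ln(0.00705534) / ln(0.0568539)
  = -4.95397 / -2.86727 ≈ 1.72777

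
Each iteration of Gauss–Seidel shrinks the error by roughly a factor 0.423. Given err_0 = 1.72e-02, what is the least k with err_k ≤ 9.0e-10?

After k steps, err_k ≈ 1.72e-02·0.423^k.
Need 0.423^k ≤ 9.0e-10/1.72e-02 = 5.23256e-08.
k ≥ ln(5.23256e-08)/ln(0.423) = -16.7658/-0.86038 = 19.487.
Smallest integer k = 20.

20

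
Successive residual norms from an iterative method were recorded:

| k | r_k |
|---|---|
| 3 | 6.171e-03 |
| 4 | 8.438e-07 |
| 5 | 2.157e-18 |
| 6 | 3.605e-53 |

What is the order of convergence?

Consecutive ratios: r_6/r_5 = 3.605e-53/2.157e-18 = 1.6713e-35, r_5/r_4 = 2.157e-18/8.438e-07 = 2.55629e-12.
p ≈ ln(1.6713e-35)/ln(2.55629e-12) = -80.0769/-26.6925 ≈ 3.00.
So the convergence is cubic (order 3).

3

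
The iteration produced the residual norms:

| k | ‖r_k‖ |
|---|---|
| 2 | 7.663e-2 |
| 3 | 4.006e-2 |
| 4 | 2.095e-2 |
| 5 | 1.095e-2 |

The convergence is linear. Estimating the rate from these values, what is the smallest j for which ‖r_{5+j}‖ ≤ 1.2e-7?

Rate ρ ≈ ‖r_5‖/‖r_4‖ = 1.095e-2/2.095e-2 = 0.5227.
After j more steps, ‖r_{5+j}‖ ≈ 1.095e-2·ρ^j; need ρ^j ≤ 1.2e-7/1.095e-2 = 1.09589e-05.
j ≥ ln(1.09589e-05)/ln(0.5227) = -11.4214/-0.64875 = 17.605.
So 18 more iterations are needed.

18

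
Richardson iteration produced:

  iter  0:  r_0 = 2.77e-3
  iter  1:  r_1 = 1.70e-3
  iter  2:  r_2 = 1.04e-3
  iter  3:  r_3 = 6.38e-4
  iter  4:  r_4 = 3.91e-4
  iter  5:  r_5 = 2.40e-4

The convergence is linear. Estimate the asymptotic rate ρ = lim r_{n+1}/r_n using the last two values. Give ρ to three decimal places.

0.614

ρ ≈ r_5/r_4 = 2.40e-4/3.91e-4 = 0.61381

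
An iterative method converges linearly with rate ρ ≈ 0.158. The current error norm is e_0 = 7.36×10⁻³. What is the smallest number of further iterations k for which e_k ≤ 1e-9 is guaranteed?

After k steps, e_k ≈ 7.36×10⁻³·0.158^k.
Need 0.158^k ≤ 1e-9/7.36×10⁻³ = 1.3587e-07.
k ≥ ln(1.3587e-07)/ln(0.158) = -15.8116/-1.84516 = 8.569.
Smallest integer k = 9.

9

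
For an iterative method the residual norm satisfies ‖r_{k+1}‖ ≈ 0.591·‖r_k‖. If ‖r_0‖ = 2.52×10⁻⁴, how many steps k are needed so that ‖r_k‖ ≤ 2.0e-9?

After k steps, ‖r_k‖ ≈ 2.52×10⁻⁴·0.591^k.
Need 0.591^k ≤ 2.0e-9/2.52×10⁻⁴ = 7.93651e-06.
k ≥ ln(7.93651e-06)/ln(0.591) = -11.7440/-0.52594 = 22.330.
Smallest integer k = 23.

23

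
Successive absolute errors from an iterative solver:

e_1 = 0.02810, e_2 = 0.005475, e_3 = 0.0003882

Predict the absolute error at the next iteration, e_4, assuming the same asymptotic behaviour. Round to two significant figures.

5.4e-6

First estimate the order: p ≈ ln(e_3/e_2) / ln(e_2/e_1) = ln(0.0003882/0.005475)/ln(0.005475/0.02810) = ln(0.0709041)/ln(0.19484) ≈ 1.6180.
Then e_4 ≈ e_3·(e_3/e_2)^p = 0.0003882·(0.0709041)^1.6180 = 0.0003882·0.0138161 ≈ 5.363e-06.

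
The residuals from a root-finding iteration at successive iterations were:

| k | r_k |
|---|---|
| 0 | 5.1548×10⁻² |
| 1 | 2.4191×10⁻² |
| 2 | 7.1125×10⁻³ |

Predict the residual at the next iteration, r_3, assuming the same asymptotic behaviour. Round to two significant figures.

9.8e-4

First estimate the order: p ≈ ln(r_2/r_1) / ln(r_1/r_0) = ln(7.1125×10⁻³/2.4191×10⁻²)/ln(2.4191×10⁻²/5.1548×10⁻²) = ln(0.294014)/ln(0.469291) ≈ 1.6181.
Then r_3 ≈ r_2·(r_2/r_1)^p = 7.1125×10⁻³·(0.294014)^1.6181 = 7.1125×10⁻³·0.137964 ≈ 0.0009813.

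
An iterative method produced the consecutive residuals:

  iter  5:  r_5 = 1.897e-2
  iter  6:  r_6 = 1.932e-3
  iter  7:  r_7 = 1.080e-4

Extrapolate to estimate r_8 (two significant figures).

First estimate the order: p ≈ ln(r_7/r_6) / ln(r_6/r_5) = ln(1.080e-4/1.932e-3)/ln(1.932e-3/1.897e-2) = ln(0.0559006)/ln(0.101845) ≈ 1.2626.
Then r_8 ≈ r_7·(r_7/r_6)^p = 1.080e-4·(0.0559006)^1.2626 = 1.080e-4·0.0262113 ≈ 2.831e-06.

2.8e-6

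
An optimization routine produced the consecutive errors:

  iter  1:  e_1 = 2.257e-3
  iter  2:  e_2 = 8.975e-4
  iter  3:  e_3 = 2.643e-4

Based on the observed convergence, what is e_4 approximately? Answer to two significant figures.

First estimate the order: p ≈ ln(e_3/e_2) / ln(e_2/e_1) = ln(2.643e-4/8.975e-4)/ln(8.975e-4/2.257e-3) = ln(0.294485)/ln(0.397652) ≈ 1.3257.
Then e_4 ≈ e_3·(e_3/e_2)^p = 2.643e-4·(0.294485)^1.3257 = 2.643e-4·0.197759 ≈ 5.227e-05.

5.2e-5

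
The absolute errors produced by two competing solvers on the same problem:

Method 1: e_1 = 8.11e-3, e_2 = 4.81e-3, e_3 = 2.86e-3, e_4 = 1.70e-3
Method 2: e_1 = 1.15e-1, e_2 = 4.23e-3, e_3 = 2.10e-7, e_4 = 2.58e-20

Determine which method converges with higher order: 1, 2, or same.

2

Method 1: p ≈ ln(1.70e-3/2.86e-3)/ln(2.86e-3/4.81e-3) ≈ 1.00.
Method 2: p ≈ ln(2.58e-20/2.10e-7)/ln(2.10e-7/4.23e-3) ≈ 3.00.
Method 2 has the higher order (≈3.0 vs ≈1.0).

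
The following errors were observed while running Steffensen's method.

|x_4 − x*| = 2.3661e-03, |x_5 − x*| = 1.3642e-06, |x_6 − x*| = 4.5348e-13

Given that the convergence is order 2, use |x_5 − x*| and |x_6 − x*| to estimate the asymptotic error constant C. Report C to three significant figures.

C ≈ |x_6 − x*| / |x_5 − x*|^2
  = 4.5348e-13 / (1.3642e-06)^2
  = 4.5348e-13 / 1.86104e-12 ≈ 0.24367

0.244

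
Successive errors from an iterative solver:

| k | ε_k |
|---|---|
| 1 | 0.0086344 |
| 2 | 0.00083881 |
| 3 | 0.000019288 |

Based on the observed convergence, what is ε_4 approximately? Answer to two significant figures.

First estimate the order: p ≈ ln(ε_3/ε_2) / ln(ε_2/ε_1) = ln(0.000019288/0.00083881)/ln(0.00083881/0.0086344) = ln(0.0229945)/ln(0.0971475) ≈ 1.6180.
Then ε_4 ≈ ε_3·(ε_3/ε_2)^p = 0.000019288·(0.0229945)^1.6180 = 0.000019288·0.00223413 ≈ 4.309e-08.

4.3e-8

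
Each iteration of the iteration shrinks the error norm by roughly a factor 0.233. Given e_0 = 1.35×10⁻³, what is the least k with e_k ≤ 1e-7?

After k steps, e_k ≈ 1.35×10⁻³·0.233^k.
Need 0.233^k ≤ 1e-7/1.35×10⁻³ = 7.40741e-05.
k ≥ ln(7.40741e-05)/ln(0.233) = -9.5104/-1.45672 = 6.529.
Smallest integer k = 7.

7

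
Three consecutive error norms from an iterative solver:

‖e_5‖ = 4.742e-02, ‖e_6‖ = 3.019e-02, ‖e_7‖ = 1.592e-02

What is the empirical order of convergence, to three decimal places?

p ≈ ln(‖e_7‖/‖e_6‖) / ln(‖e_6‖/‖e_5‖)
  = ln(1.592e-02/3.019e-02) / ln(3.019e-02/4.742e-02)
  = ln(0.527327) / ln(0.636651)
  = -0.639934 / -0.451534 ≈ 1.417244

1.417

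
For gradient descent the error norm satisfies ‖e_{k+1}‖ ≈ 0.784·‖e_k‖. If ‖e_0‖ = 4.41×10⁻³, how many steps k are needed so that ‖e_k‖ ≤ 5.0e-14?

104

After k steps, ‖e_k‖ ≈ 4.41×10⁻³·0.784^k.
Need 0.784^k ≤ 5.0e-14/4.41×10⁻³ = 1.13379e-11.
k ≥ ln(1.13379e-11)/ln(0.784) = -25.2029/-0.24335 = 103.566.
Smallest integer k = 104.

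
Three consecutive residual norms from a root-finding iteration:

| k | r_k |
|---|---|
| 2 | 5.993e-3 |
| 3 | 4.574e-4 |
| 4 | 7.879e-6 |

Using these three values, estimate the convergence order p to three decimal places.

p ≈ ln(r_4/r_3) / ln(r_3/r_2)
  = ln(7.879e-6/4.574e-4) / ln(4.574e-4/5.993e-3)
  = ln(0.0172256) / ln(0.0763224)
  = -4.061359 / -2.572789 ≈ 1.578582

1.579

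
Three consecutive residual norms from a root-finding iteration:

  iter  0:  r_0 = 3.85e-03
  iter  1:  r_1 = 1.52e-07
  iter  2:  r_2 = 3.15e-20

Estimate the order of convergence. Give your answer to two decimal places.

2.88

p ≈ ln(r_2/r_1) / ln(r_1/r_0)
  = ln(3.15e-20/1.52e-07) / ln(1.52e-07/3.85e-03)
  = ln(2.07237e-13) / ln(3.94805e-05)
  = -29.20491 / -10.13970 ≈ 2.88025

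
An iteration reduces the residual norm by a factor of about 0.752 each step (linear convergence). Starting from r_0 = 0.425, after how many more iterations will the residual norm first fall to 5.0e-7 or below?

48

After k steps, r_k ≈ 0.425·0.752^k.
Need 0.752^k ≤ 5.0e-7/0.425 = 1.17647e-06.
k ≥ ln(1.17647e-06)/ln(0.752) = -13.6530/-0.28502 = 47.902.
Smallest integer k = 48.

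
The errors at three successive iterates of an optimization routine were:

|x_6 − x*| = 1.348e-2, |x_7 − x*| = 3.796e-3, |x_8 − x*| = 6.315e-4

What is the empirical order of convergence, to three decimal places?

1.415

p ≈ ln(|x_8 − x*|/|x_7 − x*|) / ln(|x_7 − x*|/|x_6 − x*|)
  = ln(6.315e-4/3.796e-3) / ln(3.796e-3/1.348e-2)
  = ln(0.166359) / ln(0.281602)
  = -1.793607 / -1.267261 ≈ 1.415341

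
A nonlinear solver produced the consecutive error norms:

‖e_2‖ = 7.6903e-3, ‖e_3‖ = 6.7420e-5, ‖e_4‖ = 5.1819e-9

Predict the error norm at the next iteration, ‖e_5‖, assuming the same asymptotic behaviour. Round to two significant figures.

First estimate the order: p ≈ ln(‖e_4‖/‖e_3‖) / ln(‖e_3‖/‖e_2‖) = ln(5.1819e-9/6.7420e-5)/ln(6.7420e-5/7.6903e-3) = ln(7.686e-05)/ln(0.00876689) ≈ 2.0000.
Then ‖e_5‖ ≈ ‖e_4‖·(‖e_4‖/‖e_3‖)^p = 5.1819e-9·(7.686e-05)^2.0000 = 5.1819e-9·5.90746e-09 ≈ 3.061e-17.

3.1e-17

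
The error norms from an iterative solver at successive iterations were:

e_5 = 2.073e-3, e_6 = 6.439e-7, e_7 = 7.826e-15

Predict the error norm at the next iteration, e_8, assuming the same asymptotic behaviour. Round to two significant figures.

First estimate the order: p ≈ ln(e_7/e_6) / ln(e_6/e_5) = ln(7.826e-15/6.439e-7)/ln(6.439e-7/2.073e-3) = ln(1.21541e-08)/ln(0.000310613) ≈ 2.2565.
Then e_8 ≈ e_7·(e_7/e_6)^p = 7.826e-15·(1.21541e-08)^2.2565 = 7.826e-15·1.37777e-18 ≈ 1.078e-32.

1.1e-32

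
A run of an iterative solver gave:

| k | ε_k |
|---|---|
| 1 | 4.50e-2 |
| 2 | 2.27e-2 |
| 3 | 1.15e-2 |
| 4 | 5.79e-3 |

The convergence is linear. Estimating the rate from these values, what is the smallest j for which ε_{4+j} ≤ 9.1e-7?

13

Rate ρ ≈ ε_4/ε_3 = 5.79e-3/1.15e-2 = 0.5035.
After j more steps, ε_{4+j} ≈ 5.79e-3·ρ^j; need ρ^j ≤ 9.1e-7/5.79e-3 = 0.000157168.
j ≥ ln(0.000157168)/ln(0.5035) = -8.7582/-0.68617 = 12.764.
So 13 more iterations are needed.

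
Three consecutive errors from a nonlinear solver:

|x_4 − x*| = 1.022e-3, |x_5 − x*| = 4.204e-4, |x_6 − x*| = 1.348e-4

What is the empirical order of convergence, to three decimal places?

p ≈ ln(|x_6 − x*|/|x_5 − x*|) / ln(|x_5 − x*|/|x_4 − x*|)
  = ln(1.348e-4/4.204e-4) / ln(4.204e-4/1.022e-3)
  = ln(0.320647) / ln(0.41135)
  = -1.137414 / -0.888311 ≈ 1.280423

1.280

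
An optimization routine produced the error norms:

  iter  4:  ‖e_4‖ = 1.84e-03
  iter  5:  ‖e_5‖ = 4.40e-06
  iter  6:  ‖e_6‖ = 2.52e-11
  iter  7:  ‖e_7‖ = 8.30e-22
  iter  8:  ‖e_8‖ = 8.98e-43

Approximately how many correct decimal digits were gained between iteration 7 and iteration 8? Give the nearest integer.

Digits gained ≈ log₁₀(‖e_7‖/‖e_8‖) = log₁₀(8.30e-22/8.98e-43) = log₁₀(9.24276e+20) ≈ 20.966.

21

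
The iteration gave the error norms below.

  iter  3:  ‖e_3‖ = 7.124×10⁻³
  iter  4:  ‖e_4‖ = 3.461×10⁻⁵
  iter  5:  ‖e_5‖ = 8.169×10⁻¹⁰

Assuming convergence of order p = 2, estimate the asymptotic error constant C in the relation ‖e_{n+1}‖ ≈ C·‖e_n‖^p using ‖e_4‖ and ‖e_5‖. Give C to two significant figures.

C ≈ ‖e_5‖ / ‖e_4‖^2
  = 8.169×10⁻¹⁰ / (3.461×10⁻⁵)^2
  = 8.169×10⁻¹⁰ / 1.19785e-09 ≈ 0.68197

0.68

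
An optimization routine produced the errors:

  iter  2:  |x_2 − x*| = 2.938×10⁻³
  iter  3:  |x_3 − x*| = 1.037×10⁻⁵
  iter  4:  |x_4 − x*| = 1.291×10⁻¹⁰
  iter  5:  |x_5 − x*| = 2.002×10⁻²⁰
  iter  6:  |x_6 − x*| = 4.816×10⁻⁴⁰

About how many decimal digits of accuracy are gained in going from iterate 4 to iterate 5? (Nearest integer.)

10

Digits gained ≈ log₁₀(|x_4 − x*|/|x_5 − x*|) = log₁₀(1.291×10⁻¹⁰/2.002×10⁻²⁰) = log₁₀(6.44855e+09) ≈ 9.809.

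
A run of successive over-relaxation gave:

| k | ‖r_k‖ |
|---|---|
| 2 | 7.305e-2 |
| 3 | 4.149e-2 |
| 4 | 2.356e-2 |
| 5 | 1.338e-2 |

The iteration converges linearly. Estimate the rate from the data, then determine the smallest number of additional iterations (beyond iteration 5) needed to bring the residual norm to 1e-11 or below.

Rate ρ ≈ ‖r_5‖/‖r_4‖ = 1.338e-2/2.356e-2 = 0.5679.
After j more steps, ‖r_{5+j}‖ ≈ 1.338e-2·ρ^j; need ρ^j ≤ 1e-11/1.338e-2 = 7.47384e-10.
j ≥ ln(7.47384e-10)/ln(0.5679) = -21.0144/-0.56581 = 37.140.
So 38 more iterations are needed.

38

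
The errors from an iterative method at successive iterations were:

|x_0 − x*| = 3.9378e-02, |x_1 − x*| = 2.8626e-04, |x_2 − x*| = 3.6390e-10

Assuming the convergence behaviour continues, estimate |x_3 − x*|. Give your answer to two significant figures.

2.0e-26

First estimate the order: p ≈ ln(|x_2 − x*|/|x_1 − x*|) / ln(|x_1 − x*|/|x_0 − x*|) = ln(3.6390e-10/2.8626e-04)/ln(2.8626e-04/3.9378e-02) = ln(1.27122e-06)/ln(0.00726954) ≈ 2.7570.
Then |x_3 − x*| ≈ |x_2 − x*|·(|x_2 − x*|/|x_1 − x*|)^p = 3.6390e-10·(1.27122e-06)^2.7570 = 3.6390e-10·5.56335e-17 ≈ 2.025e-26.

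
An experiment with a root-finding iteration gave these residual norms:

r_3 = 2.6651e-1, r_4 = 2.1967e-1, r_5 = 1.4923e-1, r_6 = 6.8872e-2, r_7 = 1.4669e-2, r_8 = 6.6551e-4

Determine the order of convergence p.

Consecutive ratios: r_8/r_7 = 6.6551e-4/1.4669e-2 = 0.0453685, r_7/r_6 = 1.4669e-2/6.8872e-2 = 0.212989.
p ≈ ln(0.0453685)/ln(0.212989) = -3.0929/-1.5465 ≈ 2.00.
So the convergence is quadratic (order 2).

2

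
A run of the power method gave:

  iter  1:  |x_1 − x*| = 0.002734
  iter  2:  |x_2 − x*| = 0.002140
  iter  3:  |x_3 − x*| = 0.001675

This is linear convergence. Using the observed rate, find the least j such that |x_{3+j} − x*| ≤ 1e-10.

Rate ρ ≈ |x_3 − x*|/|x_2 − x*| = 0.001675/0.002140 = 0.7827.
After j more steps, |x_{3+j} − x*| ≈ 0.001675·ρ^j; need ρ^j ≤ 1e-10/0.001675 = 5.97015e-08.
j ≥ ln(5.97015e-08)/ln(0.7827) = -16.6339/-0.24501 = 67.891.
So 68 more iterations are needed.

68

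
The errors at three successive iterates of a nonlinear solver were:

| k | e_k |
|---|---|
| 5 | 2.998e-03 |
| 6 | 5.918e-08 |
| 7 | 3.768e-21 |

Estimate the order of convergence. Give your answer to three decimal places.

p ≈ ln(e_7/e_6) / ln(e_6/e_5)
  = ln(3.768e-21/5.918e-08) / ln(5.918e-08/2.998e-03)
  = ln(6.36702e-14) / ln(1.97398e-05)
  = -30.385060 / -10.832874 ≈ 2.804894

2.805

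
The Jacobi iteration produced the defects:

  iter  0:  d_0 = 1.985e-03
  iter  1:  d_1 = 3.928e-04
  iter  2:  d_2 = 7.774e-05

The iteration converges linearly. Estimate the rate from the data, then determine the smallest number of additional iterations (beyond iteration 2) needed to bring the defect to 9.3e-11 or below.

Rate ρ ≈ d_2/d_1 = 7.774e-05/3.928e-04 = 0.1979.
After j more steps, d_{2+j} ≈ 7.774e-05·ρ^j; need ρ^j ≤ 9.3e-11/7.774e-05 = 1.1963e-06.
j ≥ ln(1.1963e-06)/ln(0.1979) = -13.6363/-1.61999 = 8.418.
So 9 more iterations are needed.

9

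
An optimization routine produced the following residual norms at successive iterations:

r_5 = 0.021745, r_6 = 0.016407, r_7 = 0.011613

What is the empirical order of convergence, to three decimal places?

p ≈ ln(r_7/r_6) / ln(r_6/r_5)
  = ln(0.011613/0.016407) / ln(0.016407/0.021745)
  = ln(0.707808) / ln(0.754518)
  = -0.345582 / -0.281676 ≈ 1.226878

1.227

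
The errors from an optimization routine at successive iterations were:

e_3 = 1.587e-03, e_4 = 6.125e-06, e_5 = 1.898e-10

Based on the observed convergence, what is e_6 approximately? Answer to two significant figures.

7.2e-19

First estimate the order: p ≈ ln(e_5/e_4) / ln(e_4/e_3) = ln(1.898e-10/6.125e-06)/ln(6.125e-06/1.587e-03) = ln(3.09878e-05)/ln(0.00385948) ≈ 1.8682.
Then e_6 ≈ e_5·(e_5/e_4)^p = 1.898e-10·(3.09878e-05)^1.8682 = 1.898e-10·3.77262e-09 ≈ 7.16e-19.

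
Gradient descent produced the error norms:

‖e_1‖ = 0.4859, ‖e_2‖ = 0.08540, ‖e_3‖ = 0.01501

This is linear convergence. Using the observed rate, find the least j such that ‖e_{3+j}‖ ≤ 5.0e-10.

Rate ρ ≈ ‖e_3‖/‖e_2‖ = 0.01501/0.08540 = 0.1758.
After j more steps, ‖e_{3+j}‖ ≈ 0.01501·ρ^j; need ρ^j ≤ 5.0e-10/0.01501 = 3.33111e-08.
j ≥ ln(3.33111e-08)/ln(0.1758) = -17.2174/-1.73841 = 9.904.
So 10 more iterations are needed.

10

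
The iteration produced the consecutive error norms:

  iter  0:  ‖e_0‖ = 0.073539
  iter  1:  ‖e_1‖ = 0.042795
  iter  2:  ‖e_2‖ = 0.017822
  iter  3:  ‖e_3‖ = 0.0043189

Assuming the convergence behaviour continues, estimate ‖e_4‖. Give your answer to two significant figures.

4.4e-4

First estimate the order: p ≈ ln(‖e_3‖/‖e_2‖) / ln(‖e_2‖/‖e_1‖) = ln(0.0043189/0.017822)/ln(0.017822/0.042795) = ln(0.242335)/ln(0.416451) ≈ 1.6181.
Then ‖e_4‖ ≈ ‖e_3‖·(‖e_3‖/‖e_2‖)^p = 0.0043189·(0.242335)^1.6181 = 0.0043189·0.100908 ≈ 0.0004358.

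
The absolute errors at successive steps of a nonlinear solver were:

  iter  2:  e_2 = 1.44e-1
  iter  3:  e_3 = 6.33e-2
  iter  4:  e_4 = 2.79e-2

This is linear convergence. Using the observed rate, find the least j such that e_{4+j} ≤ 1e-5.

Rate ρ ≈ e_4/e_3 = 2.79e-2/6.33e-2 = 0.4408.
After j more steps, e_{4+j} ≈ 2.79e-2·ρ^j; need ρ^j ≤ 1e-5/2.79e-2 = 0.000358423.
j ≥ ln(0.000358423)/ln(0.4408) = -7.9338/-0.81916 = 9.685.
So 10 more iterations are needed.

10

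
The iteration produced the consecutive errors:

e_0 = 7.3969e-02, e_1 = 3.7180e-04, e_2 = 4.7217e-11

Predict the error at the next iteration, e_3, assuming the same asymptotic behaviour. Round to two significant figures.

First estimate the order: p ≈ ln(e_2/e_1) / ln(e_1/e_0) = ln(4.7217e-11/3.7180e-04)/ln(3.7180e-04/7.3969e-02) = ln(1.26996e-07)/ln(0.00502643) ≈ 3.0000.
Then e_3 ≈ e_2·(e_2/e_1)^p = 4.7217e-11·(1.26996e-07)^3.0000 = 4.7217e-11·2.04819e-21 ≈ 9.671e-32.

9.7e-32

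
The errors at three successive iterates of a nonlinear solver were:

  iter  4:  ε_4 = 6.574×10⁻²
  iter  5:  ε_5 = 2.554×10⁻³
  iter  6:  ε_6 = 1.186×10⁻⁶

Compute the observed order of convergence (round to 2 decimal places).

2.36

p ≈ ln(ε_6/ε_5) / ln(ε_5/ε_4)
  = ln(1.186×10⁻⁶/2.554×10⁻³) / ln(2.554×10⁻³/6.574×10⁻²)
  = ln(0.00046437) / ln(0.03885)
  = -7.67483 / -3.24805 ≈ 2.36290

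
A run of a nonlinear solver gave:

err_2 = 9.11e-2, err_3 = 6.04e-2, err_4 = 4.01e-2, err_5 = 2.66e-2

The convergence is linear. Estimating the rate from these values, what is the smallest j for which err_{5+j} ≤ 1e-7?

31

Rate ρ ≈ err_5/err_4 = 2.66e-2/4.01e-2 = 0.6633.
After j more steps, err_{5+j} ≈ 2.66e-2·ρ^j; need ρ^j ≤ 1e-7/2.66e-2 = 3.7594e-06.
j ≥ ln(3.7594e-06)/ln(0.6633) = -12.4913/-0.41053 = 30.427.
So 31 more iterations are needed.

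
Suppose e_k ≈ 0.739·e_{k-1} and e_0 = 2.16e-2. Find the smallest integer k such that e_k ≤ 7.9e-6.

27

After k steps, e_k ≈ 2.16e-2·0.739^k.
Need 0.739^k ≤ 7.9e-6/2.16e-2 = 0.000365741.
k ≥ ln(0.000365741)/ln(0.739) = -7.9136/-0.30246 = 26.164.
Smallest integer k = 27.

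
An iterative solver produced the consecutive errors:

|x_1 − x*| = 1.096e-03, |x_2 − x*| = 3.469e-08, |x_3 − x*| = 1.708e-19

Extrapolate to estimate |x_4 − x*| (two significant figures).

First estimate the order: p ≈ ln(|x_3 − x*|/|x_2 − x*|) / ln(|x_2 − x*|/|x_1 − x*|) = ln(1.708e-19/3.469e-08)/ln(3.469e-08/1.096e-03) = ln(4.92361e-12)/ln(3.16515e-05) ≈ 2.5130.
Then |x_4 − x*| ≈ |x_3 − x*|·(|x_3 − x*|/|x_2 − x*|)^p = 1.708e-19·(4.92361e-12)^2.5130 = 1.708e-19·3.8345e-29 ≈ 6.549e-48.

6.5e-48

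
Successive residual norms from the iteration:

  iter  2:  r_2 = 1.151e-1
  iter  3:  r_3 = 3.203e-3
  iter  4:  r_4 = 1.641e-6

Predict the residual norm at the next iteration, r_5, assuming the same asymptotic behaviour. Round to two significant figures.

First estimate the order: p ≈ ln(r_4/r_3) / ln(r_3/r_2) = ln(1.641e-6/3.203e-3)/ln(3.203e-3/1.151e-1) = ln(0.000512332)/ln(0.027828) ≈ 2.1153.
Then r_5 ≈ r_4·(r_4/r_3)^p = 1.641e-6·(0.000512332)^2.1153 = 1.641e-6·1.09576e-07 ≈ 1.798e-13.

1.8e-13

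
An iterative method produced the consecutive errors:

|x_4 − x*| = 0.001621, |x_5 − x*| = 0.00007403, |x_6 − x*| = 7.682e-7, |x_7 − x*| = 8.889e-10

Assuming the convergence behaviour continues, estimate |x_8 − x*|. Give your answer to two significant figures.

First estimate the order: p ≈ ln(|x_7 − x*|/|x_6 − x*|) / ln(|x_6 − x*|/|x_5 − x*|) = ln(8.889e-10/7.682e-7)/ln(7.682e-7/0.00007403) = ln(0.00115712)/ln(0.0103769) ≈ 1.4802.
Then |x_8 − x*| ≈ |x_7 − x*|·(|x_7 − x*|/|x_6 − x*|)^p = 8.889e-10·(0.00115712)^1.4802 = 8.889e-10·4.5e-05 ≈ 4e-14.

4.0e-14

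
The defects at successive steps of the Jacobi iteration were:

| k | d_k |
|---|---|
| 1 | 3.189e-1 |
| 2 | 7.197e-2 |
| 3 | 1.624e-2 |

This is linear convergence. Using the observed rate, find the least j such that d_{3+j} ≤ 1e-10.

13

Rate ρ ≈ d_3/d_2 = 1.624e-2/7.197e-2 = 0.2256.
After j more steps, d_{3+j} ≈ 1.624e-2·ρ^j; need ρ^j ≤ 1e-10/1.624e-2 = 6.15764e-09.
j ≥ ln(6.15764e-09)/ln(0.2256) = -18.9056/-1.48899 = 12.697.
So 13 more iterations are needed.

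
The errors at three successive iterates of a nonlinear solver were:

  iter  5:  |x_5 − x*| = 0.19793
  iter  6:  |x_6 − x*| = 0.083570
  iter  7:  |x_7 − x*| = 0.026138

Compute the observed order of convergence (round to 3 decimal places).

p ≈ ln(|x_7 − x*|/|x_6 − x*|) / ln(|x_6 − x*|/|x_5 − x*|)
  = ln(0.026138/0.083570) / ln(0.083570/0.19793)
  = ln(0.312768) / ln(0.42222)
  = -1.162294 / -0.862229 ≈ 1.348011

1.348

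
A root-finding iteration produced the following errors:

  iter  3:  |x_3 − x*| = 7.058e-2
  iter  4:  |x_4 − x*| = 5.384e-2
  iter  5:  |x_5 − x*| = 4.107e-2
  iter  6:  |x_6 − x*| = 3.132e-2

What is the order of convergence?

Consecutive ratios: |x_6 − x*|/|x_5 − x*| = 3.132e-2/4.107e-2 = 0.7626, |x_5 − x*|/|x_4 − x*| = 4.107e-2/5.384e-2 = 0.762816.
p ≈ ln(0.7626)/ln(0.762816) = -0.2710/-0.2707 ≈ 1.00.
So the convergence is linear (order 1).

1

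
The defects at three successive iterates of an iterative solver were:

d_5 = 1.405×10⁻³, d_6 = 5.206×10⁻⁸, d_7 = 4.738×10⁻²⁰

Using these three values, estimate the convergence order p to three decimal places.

2.717

p ≈ ln(d_7/d_6) / ln(d_6/d_5)
  = ln(4.738×10⁻²⁰/5.206×10⁻⁸) / ln(5.206×10⁻⁸/1.405×10⁻³)
  = ln(9.10104e-13) / ln(3.70534e-05)
  = -27.725218 / -10.203150 ≈ 2.717319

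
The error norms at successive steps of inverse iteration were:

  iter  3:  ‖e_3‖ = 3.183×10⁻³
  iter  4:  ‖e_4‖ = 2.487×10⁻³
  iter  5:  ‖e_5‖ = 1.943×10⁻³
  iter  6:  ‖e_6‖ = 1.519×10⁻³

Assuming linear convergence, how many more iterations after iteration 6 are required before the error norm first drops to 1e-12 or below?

86

Rate ρ ≈ ‖e_6‖/‖e_5‖ = 1.519×10⁻³/1.943×10⁻³ = 0.7818.
After j more steps, ‖e_{6+j}‖ ≈ 1.519×10⁻³·ρ^j; need ρ^j ≤ 1e-12/1.519×10⁻³ = 6.58328e-10.
j ≥ ln(6.58328e-10)/ln(0.7818) = -21.1413/-0.24616 = 85.884.
So 86 more iterations are needed.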